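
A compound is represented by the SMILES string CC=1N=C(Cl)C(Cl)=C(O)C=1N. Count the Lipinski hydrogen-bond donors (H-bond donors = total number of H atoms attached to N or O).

Donors: find every N or O and count the H atoms it carries.
  atom 3 (N): bond orders sum to 3 → 0 H
  atom 9 (O): bond orders sum to 1 → 1 H
  atom 11 (N): bond orders sum to 1 → 2 H
Lipinski HBD = 3.

3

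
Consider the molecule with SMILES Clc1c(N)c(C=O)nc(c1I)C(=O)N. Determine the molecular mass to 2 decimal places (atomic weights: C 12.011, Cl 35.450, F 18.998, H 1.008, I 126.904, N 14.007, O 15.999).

325.49 g/mol

First, the molecular formula is C7H5ClIN3O2 (counting implicit H from valence).
  C: 7 × 12.011 = 84.077
  Cl: 1 × 35.450 = 35.450
  H: 5 × 1.008 = 5.040
  I: 1 × 126.904 = 126.904
  N: 3 × 14.007 = 42.021
  O: 2 × 15.999 = 31.998
Sum: 7×12.011 + 1×35.450 + 5×1.008 + 1×126.904 + 3×14.007 + 2×15.999 = 325.490 → 325.49 g/mol.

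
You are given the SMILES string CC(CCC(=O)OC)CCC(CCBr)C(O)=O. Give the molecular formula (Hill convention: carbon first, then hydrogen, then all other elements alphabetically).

C12H21BrO4

Walk through each heavy atom and fill implicit hydrogens from standard valence (C 4, N 3, O 2, S 2, halogen 1):
  atom 1: C, bond orders sum to 1 (valence 4) → 3 H
  atom 2: C, bond orders sum to 3 (valence 4) → 1 H
  atom 3: C, bond orders sum to 2 (valence 4) → 2 H
  atom 4: C, bond orders sum to 2 (valence 4) → 2 H
  atom 5: C, bond orders sum to 4 (valence 4) → 0 H
  atom 6: O, bond orders sum to 2 (valence 2) → 0 H
  atom 7: O, bond orders sum to 2 (valence 2) → 0 H
  atom 8: C, bond orders sum to 1 (valence 4) → 3 H
  atom 9: C, bond orders sum to 2 (valence 4) → 2 H
  atom 10: C, bond orders sum to 2 (valence 4) → 2 H
  atom 11: C, bond orders sum to 3 (valence 4) → 1 H
  atom 12: C, bond orders sum to 2 (valence 4) → 2 H
  atom 13: C, bond orders sum to 2 (valence 4) → 2 H
  atom 14: Br (halogen, monovalent) → 0 H
  atom 15: C, bond orders sum to 4 (valence 4) → 0 H
  atom 16: O, bond orders sum to 1 (valence 2) → 1 H
  atom 17: O, bond orders sum to 2 (valence 2) → 0 H
Totals → C:12, H:21, Br:1, O:4.
In Hill order: C12H21BrO4.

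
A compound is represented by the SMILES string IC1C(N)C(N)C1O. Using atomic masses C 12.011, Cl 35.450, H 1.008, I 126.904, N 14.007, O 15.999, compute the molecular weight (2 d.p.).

First, the molecular formula is C4H9IN2O (counting implicit H from valence).
  C: 4 × 12.011 = 48.044
  H: 9 × 1.008 = 9.072
  I: 1 × 126.904 = 126.904
  N: 2 × 14.007 = 28.014
  O: 1 × 15.999 = 15.999
Sum: 4×12.011 + 9×1.008 + 1×126.904 + 2×14.007 + 1×15.999 = 228.033 → 228.03 g/mol.

228.03 g/mol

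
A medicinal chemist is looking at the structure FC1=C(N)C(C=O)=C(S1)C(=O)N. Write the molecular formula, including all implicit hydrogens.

Walk through each heavy atom and fill implicit hydrogens from standard valence (C 4, N 3, O 2, S 2, halogen 1):
  atom 1: F (halogen, monovalent) → 0 H
  atom 2: C, bond orders sum to 4 (valence 4) → 0 H
  atom 3: C, bond orders sum to 4 (valence 4) → 0 H
  atom 4: N, bond orders sum to 1 (valence 3) → 2 H
  atom 5: C, bond orders sum to 4 (valence 4) → 0 H
  atom 6: C, bond orders sum to 3 (valence 4) → 1 H
  atom 7: O, bond orders sum to 2 (valence 2) → 0 H
  atom 8: C, bond orders sum to 4 (valence 4) → 0 H
  atom 9: S, bond orders sum to 2 (valence 2) → 0 H
  atom 10: C, bond orders sum to 4 (valence 4) → 0 H
  atom 11: O, bond orders sum to 2 (valence 2) → 0 H
  atom 12: N, bond orders sum to 1 (valence 3) → 2 H
Totals → C:6, H:5, F:1, N:2, O:2, S:1.

C6H5FN2O2S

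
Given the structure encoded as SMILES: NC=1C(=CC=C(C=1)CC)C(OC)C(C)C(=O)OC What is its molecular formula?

C14H21NO3

Walk through each heavy atom and fill implicit hydrogens from standard valence (C 4, N 3, O 2, S 2, halogen 1):
  atom 1: N, bond orders sum to 1 (valence 3) → 2 H
  atom 2: C, bond orders sum to 4 (valence 4) → 0 H
  atom 3: C, bond orders sum to 4 (valence 4) → 0 H
  atom 4: C, bond orders sum to 3 (valence 4) → 1 H
  atom 5: C, bond orders sum to 3 (valence 4) → 1 H
  atom 6: C, bond orders sum to 4 (valence 4) → 0 H
  atom 7: C, bond orders sum to 3 (valence 4) → 1 H
  atom 8: C, bond orders sum to 2 (valence 4) → 2 H
  atom 9: C, bond orders sum to 1 (valence 4) → 3 H
  atom 10: C, bond orders sum to 3 (valence 4) → 1 H
  atom 11: O, bond orders sum to 2 (valence 2) → 0 H
  atom 12: C, bond orders sum to 1 (valence 4) → 3 H
  atom 13: C, bond orders sum to 3 (valence 4) → 1 H
  atom 14: C, bond orders sum to 1 (valence 4) → 3 H
  atom 15: C, bond orders sum to 4 (valence 4) → 0 H
  atom 16: O, bond orders sum to 2 (valence 2) → 0 H
  atom 17: O, bond orders sum to 2 (valence 2) → 0 H
  atom 18: C, bond orders sum to 1 (valence 4) → 3 H
Totals → C:14, H:21, N:1, O:3.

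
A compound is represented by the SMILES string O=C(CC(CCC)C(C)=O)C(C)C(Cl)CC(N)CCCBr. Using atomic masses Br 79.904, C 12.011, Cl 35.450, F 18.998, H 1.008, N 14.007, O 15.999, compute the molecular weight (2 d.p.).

382.77 g/mol

First, the molecular formula is C16H29BrClNO2 (counting implicit H from valence).
  Br: 1 × 79.904 = 79.904
  C: 16 × 12.011 = 192.176
  Cl: 1 × 35.450 = 35.450
  H: 29 × 1.008 = 29.232
  N: 1 × 14.007 = 14.007
  O: 2 × 15.999 = 31.998
Sum: 1×79.904 + 16×12.011 + 1×35.450 + 29×1.008 + 1×14.007 + 2×15.999 = 382.767 → 382.77 g/mol.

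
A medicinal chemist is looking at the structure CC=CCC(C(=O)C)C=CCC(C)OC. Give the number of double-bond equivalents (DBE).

Molecular formula: C13H22O2.
DoU = (2C + 2 + N − H − X) / 2, where X is the halogen count and O/S are ignored.
    = (2·13 + 2 + 0 − 22 − 0) / 2 = 6 / 2 = 3.

3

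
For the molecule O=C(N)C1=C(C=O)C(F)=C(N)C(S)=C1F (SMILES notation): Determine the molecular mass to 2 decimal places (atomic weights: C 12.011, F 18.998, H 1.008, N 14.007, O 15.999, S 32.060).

232.20 g/mol

First, the molecular formula is C8H6F2N2O2S (counting implicit H from valence).
  C: 8 × 12.011 = 96.088
  F: 2 × 18.998 = 37.996
  H: 6 × 1.008 = 6.048
  N: 2 × 14.007 = 28.014
  O: 2 × 15.999 = 31.998
  S: 1 × 32.060 = 32.060
Sum: 8×12.011 + 2×18.998 + 6×1.008 + 2×14.007 + 2×15.999 + 1×32.060 = 232.204 → 232.20 g/mol.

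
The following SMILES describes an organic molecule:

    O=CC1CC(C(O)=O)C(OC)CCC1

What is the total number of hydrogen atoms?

Walk through each heavy atom and fill implicit hydrogens from standard valence (C 4, N 3, O 2, S 2, halogen 1):
  atom 1: O, bond orders sum to 2 (valence 2) → 0 H
  atom 2: C, bond orders sum to 3 (valence 4) → 1 H
  atom 3: C, bond orders sum to 3 (valence 4) → 1 H
  atom 4: C, bond orders sum to 2 (valence 4) → 2 H
  atom 5: C, bond orders sum to 3 (valence 4) → 1 H
  atom 6: C, bond orders sum to 4 (valence 4) → 0 H
  atom 7: O, bond orders sum to 1 (valence 2) → 1 H
  atom 8: O, bond orders sum to 2 (valence 2) → 0 H
  atom 9: C, bond orders sum to 3 (valence 4) → 1 H
  atom 10: O, bond orders sum to 2 (valence 2) → 0 H
  atom 11: C, bond orders sum to 1 (valence 4) → 3 H
  atom 12: C, bond orders sum to 2 (valence 4) → 2 H
  atom 13: C, bond orders sum to 2 (valence 4) → 2 H
  atom 14: C, bond orders sum to 2 (valence 4) → 2 H
Total hydrogens: 16.

16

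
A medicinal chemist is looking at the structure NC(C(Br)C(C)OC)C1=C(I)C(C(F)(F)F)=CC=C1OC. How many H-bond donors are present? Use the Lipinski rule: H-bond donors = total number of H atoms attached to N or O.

Donors: find every N or O and count the H atoms it carries.
  atom 1 (N): bond orders sum to 1 → 2 H
  atom 7 (O): bond orders sum to 2 → 0 H
  atom 20 (O): bond orders sum to 2 → 0 H
Lipinski HBD = 2.

2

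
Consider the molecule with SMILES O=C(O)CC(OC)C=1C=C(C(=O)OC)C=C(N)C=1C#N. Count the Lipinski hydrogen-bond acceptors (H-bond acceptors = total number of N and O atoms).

N atoms: 2; O atoms: 5.
Lipinski HBA = 2 + 5 = 7.

7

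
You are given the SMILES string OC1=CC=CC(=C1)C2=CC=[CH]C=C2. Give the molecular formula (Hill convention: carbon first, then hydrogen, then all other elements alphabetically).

C12H10O

Walk through each heavy atom and fill implicit hydrogens from standard valence (C 4, N 3, O 2, S 2, halogen 1):
  atom 1: O, bond orders sum to 1 (valence 2) → 1 H
  atom 2: C, bond orders sum to 4 (valence 4) → 0 H
  atom 3: C, bond orders sum to 3 (valence 4) → 1 H
  atom 4: C, bond orders sum to 3 (valence 4) → 1 H
  atom 5: C, bond orders sum to 3 (valence 4) → 1 H
  atom 6: C, bond orders sum to 4 (valence 4) → 0 H
  atom 7: C, bond orders sum to 3 (valence 4) → 1 H
  atom 8: C, bond orders sum to 4 (valence 4) → 0 H
  atom 9: C, bond orders sum to 3 (valence 4) → 1 H
  atom 10: C, bond orders sum to 3 (valence 4) → 1 H
  atom 11: C with explicit H count 1
  atom 12: C, bond orders sum to 3 (valence 4) → 1 H
  atom 13: C, bond orders sum to 3 (valence 4) → 1 H
Totals → C:12, H:10, O:1.
In Hill order: C12H10O.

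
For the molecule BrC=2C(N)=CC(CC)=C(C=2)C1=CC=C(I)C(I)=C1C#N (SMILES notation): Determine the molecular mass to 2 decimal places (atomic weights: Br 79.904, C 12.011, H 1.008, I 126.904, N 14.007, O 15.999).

First, the molecular formula is C15H11BrI2N2 (counting implicit H from valence).
  Br: 1 × 79.904 = 79.904
  C: 15 × 12.011 = 180.165
  H: 11 × 1.008 = 11.088
  I: 2 × 126.904 = 253.808
  N: 2 × 14.007 = 28.014
Sum: 1×79.904 + 15×12.011 + 11×1.008 + 2×126.904 + 2×14.007 = 552.979 → 552.98 g/mol.

552.98 g/mol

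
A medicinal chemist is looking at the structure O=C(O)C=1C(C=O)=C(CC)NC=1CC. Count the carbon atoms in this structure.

Count every carbon token in the SMILES (each C, including those in ring-closure positions and inside branches).
Carbon count: 10.

10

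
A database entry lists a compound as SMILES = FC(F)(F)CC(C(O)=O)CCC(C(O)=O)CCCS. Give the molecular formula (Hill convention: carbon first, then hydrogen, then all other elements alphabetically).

Walk through each heavy atom and fill implicit hydrogens from standard valence (C 4, N 3, O 2, S 2, halogen 1):
  atom 1: F (halogen, monovalent) → 0 H
  atom 2: C, bond orders sum to 4 (valence 4) → 0 H
  atom 3: F (halogen, monovalent) → 0 H
  atom 4: F (halogen, monovalent) → 0 H
  atom 5: C, bond orders sum to 2 (valence 4) → 2 H
  atom 6: C, bond orders sum to 3 (valence 4) → 1 H
  atom 7: C, bond orders sum to 4 (valence 4) → 0 H
  atom 8: O, bond orders sum to 1 (valence 2) → 1 H
  atom 9: O, bond orders sum to 2 (valence 2) → 0 H
  atom 10: C, bond orders sum to 2 (valence 4) → 2 H
  atom 11: C, bond orders sum to 2 (valence 4) → 2 H
  atom 12: C, bond orders sum to 3 (valence 4) → 1 H
  atom 13: C, bond orders sum to 4 (valence 4) → 0 H
  atom 14: O, bond orders sum to 1 (valence 2) → 1 H
  atom 15: O, bond orders sum to 2 (valence 2) → 0 H
  atom 16: C, bond orders sum to 2 (valence 4) → 2 H
  atom 17: C, bond orders sum to 2 (valence 4) → 2 H
  atom 18: C, bond orders sum to 2 (valence 4) → 2 H
  atom 19: S, bond orders sum to 1 (valence 2) → 1 H
Totals → C:11, H:17, F:3, O:4, S:1.

C11H17F3O4S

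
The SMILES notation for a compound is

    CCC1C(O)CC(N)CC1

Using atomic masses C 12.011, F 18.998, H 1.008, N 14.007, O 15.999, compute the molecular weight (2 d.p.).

First, the molecular formula is C8H17NO (counting implicit H from valence).
  C: 8 × 12.011 = 96.088
  H: 17 × 1.008 = 17.136
  N: 1 × 14.007 = 14.007
  O: 1 × 15.999 = 15.999
Sum: 8×12.011 + 17×1.008 + 1×14.007 + 1×15.999 = 143.230 → 143.23 g/mol.

143.23 g/mol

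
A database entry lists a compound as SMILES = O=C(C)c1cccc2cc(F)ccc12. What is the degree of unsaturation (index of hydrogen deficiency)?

Molecular formula: C12H9FO.
DoU = (2C + 2 + N − H − X) / 2, where X is the halogen count and O/S are ignored.
    = (2·12 + 2 + 0 − 9 − 1) / 2 = 16 / 2 = 8.

8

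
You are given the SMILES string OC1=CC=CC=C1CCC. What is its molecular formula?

C9H12O

Walk through each heavy atom and fill implicit hydrogens from standard valence (C 4, N 3, O 2, S 2, halogen 1):
  atom 1: O, bond orders sum to 1 (valence 2) → 1 H
  atom 2: C, bond orders sum to 4 (valence 4) → 0 H
  atom 3: C, bond orders sum to 3 (valence 4) → 1 H
  atom 4: C, bond orders sum to 3 (valence 4) → 1 H
  atom 5: C, bond orders sum to 3 (valence 4) → 1 H
  atom 6: C, bond orders sum to 3 (valence 4) → 1 H
  atom 7: C, bond orders sum to 4 (valence 4) → 0 H
  atom 8: C, bond orders sum to 2 (valence 4) → 2 H
  atom 9: C, bond orders sum to 2 (valence 4) → 2 H
  atom 10: C, bond orders sum to 1 (valence 4) → 3 H
Totals → C:9, H:12, O:1.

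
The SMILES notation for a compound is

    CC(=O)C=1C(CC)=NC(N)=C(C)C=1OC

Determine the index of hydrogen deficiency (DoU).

Molecular formula: C11H16N2O2.
DoU = (2C + 2 + N − H − X) / 2, where X is the halogen count and O/S are ignored.
    = (2·11 + 2 + 2 − 16 − 0) / 2 = 10 / 2 = 5.

5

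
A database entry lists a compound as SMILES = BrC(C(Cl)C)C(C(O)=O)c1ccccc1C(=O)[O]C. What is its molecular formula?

Walk through each heavy atom and fill implicit hydrogens from standard valence (C 4, N 3, O 2, S 2, halogen 1); for lowercase aromatic atoms, an aromatic c carries 1 H when it has two neighbours and 0 H with three, and aromatic n carries 0 H:
  atom 1: Br (halogen, monovalent) → 0 H
  atom 2: C, bond orders sum to 3 (valence 4) → 1 H
  atom 3: C, bond orders sum to 3 (valence 4) → 1 H
  atom 4: Cl (halogen, monovalent) → 0 H
  atom 5: C, bond orders sum to 1 (valence 4) → 3 H
  atom 6: C, bond orders sum to 3 (valence 4) → 1 H
  atom 7: C, bond orders sum to 4 (valence 4) → 0 H
  atom 8: O, bond orders sum to 1 (valence 2) → 1 H
  atom 9: O, bond orders sum to 2 (valence 2) → 0 H
  atom 10: aromatic c, 3 neighbours → 0 H
  atom 11: aromatic c, 2 neighbours → 1 H
  atom 12: aromatic c, 2 neighbours → 1 H
  atom 13: aromatic c, 2 neighbours → 1 H
  atom 14: aromatic c, 2 neighbours → 1 H
  atom 15: aromatic c, 3 neighbours → 0 H
  atom 16: C, bond orders sum to 4 (valence 4) → 0 H
  atom 17: O, bond orders sum to 2 (valence 2) → 0 H
  atom 18: O with explicit H count 0
  atom 19: C, bond orders sum to 1 (valence 4) → 3 H
Totals → C:13, H:14, Br:1, Cl:1, O:4.

C13H14BrClO4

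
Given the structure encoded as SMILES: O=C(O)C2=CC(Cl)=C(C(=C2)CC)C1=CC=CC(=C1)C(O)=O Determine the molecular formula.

C16H13ClO4

Walk through each heavy atom and fill implicit hydrogens from standard valence (C 4, N 3, O 2, S 2, halogen 1):
  atom 1: O, bond orders sum to 2 (valence 2) → 0 H
  atom 2: C, bond orders sum to 4 (valence 4) → 0 H
  atom 3: O, bond orders sum to 1 (valence 2) → 1 H
  atom 4: C, bond orders sum to 4 (valence 4) → 0 H
  atom 5: C, bond orders sum to 3 (valence 4) → 1 H
  atom 6: C, bond orders sum to 4 (valence 4) → 0 H
  atom 7: Cl (halogen, monovalent) → 0 H
  atom 8: C, bond orders sum to 4 (valence 4) → 0 H
  atom 9: C, bond orders sum to 4 (valence 4) → 0 H
  atom 10: C, bond orders sum to 3 (valence 4) → 1 H
  atom 11: C, bond orders sum to 2 (valence 4) → 2 H
  atom 12: C, bond orders sum to 1 (valence 4) → 3 H
  atom 13: C, bond orders sum to 4 (valence 4) → 0 H
  atom 14: C, bond orders sum to 3 (valence 4) → 1 H
  atom 15: C, bond orders sum to 3 (valence 4) → 1 H
  atom 16: C, bond orders sum to 3 (valence 4) → 1 H
  atom 17: C, bond orders sum to 4 (valence 4) → 0 H
  atom 18: C, bond orders sum to 3 (valence 4) → 1 H
  atom 19: C, bond orders sum to 4 (valence 4) → 0 H
  atom 20: O, bond orders sum to 1 (valence 2) → 1 H
  atom 21: O, bond orders sum to 2 (valence 2) → 0 H
Totals → C:16, H:13, Cl:1, O:4.
In Hill order: C16H13ClO4.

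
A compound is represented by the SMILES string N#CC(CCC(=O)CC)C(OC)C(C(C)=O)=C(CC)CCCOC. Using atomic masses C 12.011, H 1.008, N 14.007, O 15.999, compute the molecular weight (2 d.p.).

337.46 g/mol

First, the molecular formula is C19H31NO4 (counting implicit H from valence).
  C: 19 × 12.011 = 228.209
  H: 31 × 1.008 = 31.248
  N: 1 × 14.007 = 14.007
  O: 4 × 15.999 = 63.996
Sum: 19×12.011 + 31×1.008 + 1×14.007 + 4×15.999 = 337.460 → 337.46 g/mol.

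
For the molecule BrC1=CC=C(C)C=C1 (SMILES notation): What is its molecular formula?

Walk through each heavy atom and fill implicit hydrogens from standard valence (C 4, N 3, O 2, S 2, halogen 1):
  atom 1: Br (halogen, monovalent) → 0 H
  atom 2: C, bond orders sum to 4 (valence 4) → 0 H
  atom 3: C, bond orders sum to 3 (valence 4) → 1 H
  atom 4: C, bond orders sum to 3 (valence 4) → 1 H
  atom 5: C, bond orders sum to 4 (valence 4) → 0 H
  atom 6: C, bond orders sum to 1 (valence 4) → 3 H
  atom 7: C, bond orders sum to 3 (valence 4) → 1 H
  atom 8: C, bond orders sum to 3 (valence 4) → 1 H
Totals → C:7, H:7, Br:1.

C7H7Br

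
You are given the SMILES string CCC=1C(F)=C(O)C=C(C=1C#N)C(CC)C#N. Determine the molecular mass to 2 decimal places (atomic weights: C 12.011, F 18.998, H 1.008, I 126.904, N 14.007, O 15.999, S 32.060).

232.26 g/mol

First, the molecular formula is C13H13FN2O (counting implicit H from valence).
  C: 13 × 12.011 = 156.143
  F: 1 × 18.998 = 18.998
  H: 13 × 1.008 = 13.104
  N: 2 × 14.007 = 28.014
  O: 1 × 15.999 = 15.999
Sum: 13×12.011 + 1×18.998 + 13×1.008 + 2×14.007 + 1×15.999 = 232.258 → 232.26 g/mol.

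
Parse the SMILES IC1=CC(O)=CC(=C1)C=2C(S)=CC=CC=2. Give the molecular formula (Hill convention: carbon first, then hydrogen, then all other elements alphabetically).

Walk through each heavy atom and fill implicit hydrogens from standard valence (C 4, N 3, O 2, S 2, halogen 1):
  atom 1: I (halogen, monovalent) → 0 H
  atom 2: C, bond orders sum to 4 (valence 4) → 0 H
  atom 3: C, bond orders sum to 3 (valence 4) → 1 H
  atom 4: C, bond orders sum to 4 (valence 4) → 0 H
  atom 5: O, bond orders sum to 1 (valence 2) → 1 H
  atom 6: C, bond orders sum to 3 (valence 4) → 1 H
  atom 7: C, bond orders sum to 4 (valence 4) → 0 H
  atom 8: C, bond orders sum to 3 (valence 4) → 1 H
  atom 9: C, bond orders sum to 4 (valence 4) → 0 H
  atom 10: C, bond orders sum to 4 (valence 4) → 0 H
  atom 11: S, bond orders sum to 1 (valence 2) → 1 H
  atom 12: C, bond orders sum to 3 (valence 4) → 1 H
  atom 13: C, bond orders sum to 3 (valence 4) → 1 H
  atom 14: C, bond orders sum to 3 (valence 4) → 1 H
  atom 15: C, bond orders sum to 3 (valence 4) → 1 H
Totals → C:12, H:9, I:1, O:1, S:1.

C12H9IOS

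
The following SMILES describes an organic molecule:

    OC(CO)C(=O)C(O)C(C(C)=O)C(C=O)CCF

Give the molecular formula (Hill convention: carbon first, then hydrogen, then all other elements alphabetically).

Walk through each heavy atom and fill implicit hydrogens from standard valence (C 4, N 3, O 2, S 2, halogen 1):
  atom 1: O, bond orders sum to 1 (valence 2) → 1 H
  atom 2: C, bond orders sum to 3 (valence 4) → 1 H
  atom 3: C, bond orders sum to 2 (valence 4) → 2 H
  atom 4: O, bond orders sum to 1 (valence 2) → 1 H
  atom 5: C, bond orders sum to 4 (valence 4) → 0 H
  atom 6: O, bond orders sum to 2 (valence 2) → 0 H
  atom 7: C, bond orders sum to 3 (valence 4) → 1 H
  atom 8: O, bond orders sum to 1 (valence 2) → 1 H
  atom 9: C, bond orders sum to 3 (valence 4) → 1 H
  atom 10: C, bond orders sum to 4 (valence 4) → 0 H
  atom 11: C, bond orders sum to 1 (valence 4) → 3 H
  atom 12: O, bond orders sum to 2 (valence 2) → 0 H
  atom 13: C, bond orders sum to 3 (valence 4) → 1 H
  atom 14: C, bond orders sum to 3 (valence 4) → 1 H
  atom 15: O, bond orders sum to 2 (valence 2) → 0 H
  atom 16: C, bond orders sum to 2 (valence 4) → 2 H
  atom 17: C, bond orders sum to 2 (valence 4) → 2 H
  atom 18: F (halogen, monovalent) → 0 H
Totals → C:11, H:17, F:1, O:6.
In Hill order: C11H17FO6.

C11H17FO6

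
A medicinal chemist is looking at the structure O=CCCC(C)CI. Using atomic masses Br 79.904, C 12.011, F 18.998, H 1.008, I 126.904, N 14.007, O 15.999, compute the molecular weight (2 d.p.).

First, the molecular formula is C6H11IO (counting implicit H from valence).
  C: 6 × 12.011 = 72.066
  H: 11 × 1.008 = 11.088
  I: 1 × 126.904 = 126.904
  O: 1 × 15.999 = 15.999
Sum: 6×12.011 + 11×1.008 + 1×126.904 + 1×15.999 = 226.057 → 226.06 g/mol.

226.06 g/mol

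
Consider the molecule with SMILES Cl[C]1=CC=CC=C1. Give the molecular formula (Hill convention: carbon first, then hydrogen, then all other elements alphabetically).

Walk through each heavy atom and fill implicit hydrogens from standard valence (C 4, N 3, O 2, S 2, halogen 1):
  atom 1: Cl (halogen, monovalent) → 0 H
  atom 2: C with explicit H count 0
  atom 3: C, bond orders sum to 3 (valence 4) → 1 H
  atom 4: C, bond orders sum to 3 (valence 4) → 1 H
  atom 5: C, bond orders sum to 3 (valence 4) → 1 H
  atom 6: C, bond orders sum to 3 (valence 4) → 1 H
  atom 7: C, bond orders sum to 3 (valence 4) → 1 H
Totals → C:6, H:5, Cl:1.

C6H5Cl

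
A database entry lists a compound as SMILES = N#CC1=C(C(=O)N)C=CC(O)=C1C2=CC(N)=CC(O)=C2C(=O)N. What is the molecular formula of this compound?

C15H12N4O4

Walk through each heavy atom and fill implicit hydrogens from standard valence (C 4, N 3, O 2, S 2, halogen 1):
  atom 1: N, bond orders sum to 3 (valence 3) → 0 H
  atom 2: C, bond orders sum to 4 (valence 4) → 0 H
  atom 3: C, bond orders sum to 4 (valence 4) → 0 H
  atom 4: C, bond orders sum to 4 (valence 4) → 0 H
  atom 5: C, bond orders sum to 4 (valence 4) → 0 H
  atom 6: O, bond orders sum to 2 (valence 2) → 0 H
  atom 7: N, bond orders sum to 1 (valence 3) → 2 H
  atom 8: C, bond orders sum to 3 (valence 4) → 1 H
  atom 9: C, bond orders sum to 3 (valence 4) → 1 H
  atom 10: C, bond orders sum to 4 (valence 4) → 0 H
  atom 11: O, bond orders sum to 1 (valence 2) → 1 H
  atom 12: C, bond orders sum to 4 (valence 4) → 0 H
  atom 13: C, bond orders sum to 4 (valence 4) → 0 H
  atom 14: C, bond orders sum to 3 (valence 4) → 1 H
  atom 15: C, bond orders sum to 4 (valence 4) → 0 H
  atom 16: N, bond orders sum to 1 (valence 3) → 2 H
  atom 17: C, bond orders sum to 3 (valence 4) → 1 H
  atom 18: C, bond orders sum to 4 (valence 4) → 0 H
  atom 19: O, bond orders sum to 1 (valence 2) → 1 H
  atom 20: C, bond orders sum to 4 (valence 4) → 0 H
  atom 21: C, bond orders sum to 4 (valence 4) → 0 H
  atom 22: O, bond orders sum to 2 (valence 2) → 0 H
  atom 23: N, bond orders sum to 1 (valence 3) → 2 H
Totals → C:15, H:12, N:4, O:4.
In Hill order: C15H12N4O4.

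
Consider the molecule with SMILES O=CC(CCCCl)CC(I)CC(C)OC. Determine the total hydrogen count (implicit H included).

20

Walk through each heavy atom and fill implicit hydrogens from standard valence (C 4, N 3, O 2, S 2, halogen 1):
  atom 1: O, bond orders sum to 2 (valence 2) → 0 H
  atom 2: C, bond orders sum to 3 (valence 4) → 1 H
  atom 3: C, bond orders sum to 3 (valence 4) → 1 H
  atom 4: C, bond orders sum to 2 (valence 4) → 2 H
  atom 5: C, bond orders sum to 2 (valence 4) → 2 H
  atom 6: C, bond orders sum to 2 (valence 4) → 2 H
  atom 7: Cl (halogen, monovalent) → 0 H
  atom 8: C, bond orders sum to 2 (valence 4) → 2 H
  atom 9: C, bond orders sum to 3 (valence 4) → 1 H
  atom 10: I (halogen, monovalent) → 0 H
  atom 11: C, bond orders sum to 2 (valence 4) → 2 H
  atom 12: C, bond orders sum to 3 (valence 4) → 1 H
  atom 13: C, bond orders sum to 1 (valence 4) → 3 H
  atom 14: O, bond orders sum to 2 (valence 2) → 0 H
  atom 15: C, bond orders sum to 1 (valence 4) → 3 H
Total hydrogens: 20.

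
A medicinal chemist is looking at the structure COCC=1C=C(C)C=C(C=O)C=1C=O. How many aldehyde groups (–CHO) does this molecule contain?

The aldehyde motif appears at heavy-atom positions 10, 13 in the SMILES.
Other groups present: 1 ether.
Aldehyde count: 2.

2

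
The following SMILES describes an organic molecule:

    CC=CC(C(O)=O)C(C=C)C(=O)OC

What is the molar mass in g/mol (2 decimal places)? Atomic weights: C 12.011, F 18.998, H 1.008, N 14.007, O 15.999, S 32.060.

198.22 g/mol

First, the molecular formula is C10H14O4 (counting implicit H from valence).
  C: 10 × 12.011 = 120.110
  H: 14 × 1.008 = 14.112
  O: 4 × 15.999 = 63.996
Sum: 10×12.011 + 14×1.008 + 4×15.999 = 198.218 → 198.22 g/mol.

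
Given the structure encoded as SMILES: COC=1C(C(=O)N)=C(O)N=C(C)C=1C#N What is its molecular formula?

Walk through each heavy atom and fill implicit hydrogens from standard valence (C 4, N 3, O 2, S 2, halogen 1):
  atom 1: C, bond orders sum to 1 (valence 4) → 3 H
  atom 2: O, bond orders sum to 2 (valence 2) → 0 H
  atom 3: C, bond orders sum to 4 (valence 4) → 0 H
  atom 4: C, bond orders sum to 4 (valence 4) → 0 H
  atom 5: C, bond orders sum to 4 (valence 4) → 0 H
  atom 6: O, bond orders sum to 2 (valence 2) → 0 H
  atom 7: N, bond orders sum to 1 (valence 3) → 2 H
  atom 8: C, bond orders sum to 4 (valence 4) → 0 H
  atom 9: O, bond orders sum to 1 (valence 2) → 1 H
  atom 10: N, bond orders sum to 3 (valence 3) → 0 H
  atom 11: C, bond orders sum to 4 (valence 4) → 0 H
  atom 12: C, bond orders sum to 1 (valence 4) → 3 H
  atom 13: C, bond orders sum to 4 (valence 4) → 0 H
  atom 14: C, bond orders sum to 4 (valence 4) → 0 H
  atom 15: N, bond orders sum to 3 (valence 3) → 0 H
Totals → C:9, H:9, N:3, O:3.

C9H9N3O3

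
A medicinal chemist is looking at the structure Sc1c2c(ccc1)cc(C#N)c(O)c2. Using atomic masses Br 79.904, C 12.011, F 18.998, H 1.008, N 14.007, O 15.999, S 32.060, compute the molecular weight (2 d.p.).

201.24 g/mol

First, the molecular formula is C11H7NOS (counting implicit H from valence).
  C: 11 × 12.011 = 132.121
  H: 7 × 1.008 = 7.056
  N: 1 × 14.007 = 14.007
  O: 1 × 15.999 = 15.999
  S: 1 × 32.060 = 32.060
Sum: 11×12.011 + 7×1.008 + 1×14.007 + 1×15.999 + 1×32.060 = 201.243 → 201.24 g/mol.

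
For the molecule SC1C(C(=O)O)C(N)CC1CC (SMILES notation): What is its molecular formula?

C8H15NO2S

Walk through each heavy atom and fill implicit hydrogens from standard valence (C 4, N 3, O 2, S 2, halogen 1):
  atom 1: S, bond orders sum to 1 (valence 2) → 1 H
  atom 2: C, bond orders sum to 3 (valence 4) → 1 H
  atom 3: C, bond orders sum to 3 (valence 4) → 1 H
  atom 4: C, bond orders sum to 4 (valence 4) → 0 H
  atom 5: O, bond orders sum to 2 (valence 2) → 0 H
  atom 6: O, bond orders sum to 1 (valence 2) → 1 H
  atom 7: C, bond orders sum to 3 (valence 4) → 1 H
  atom 8: N, bond orders sum to 1 (valence 3) → 2 H
  atom 9: C, bond orders sum to 2 (valence 4) → 2 H
  atom 10: C, bond orders sum to 3 (valence 4) → 1 H
  atom 11: C, bond orders sum to 2 (valence 4) → 2 H
  atom 12: C, bond orders sum to 1 (valence 4) → 3 H
Totals → C:8, H:15, N:1, O:2, S:1.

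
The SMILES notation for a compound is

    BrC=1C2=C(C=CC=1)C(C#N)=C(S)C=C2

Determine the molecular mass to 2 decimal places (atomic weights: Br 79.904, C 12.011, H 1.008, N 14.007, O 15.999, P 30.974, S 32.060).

264.14 g/mol

First, the molecular formula is C11H6BrNS (counting implicit H from valence).
  Br: 1 × 79.904 = 79.904
  C: 11 × 12.011 = 132.121
  H: 6 × 1.008 = 6.048
  N: 1 × 14.007 = 14.007
  S: 1 × 32.060 = 32.060
Sum: 1×79.904 + 11×12.011 + 6×1.008 + 1×14.007 + 1×32.060 = 264.140 → 264.14 g/mol.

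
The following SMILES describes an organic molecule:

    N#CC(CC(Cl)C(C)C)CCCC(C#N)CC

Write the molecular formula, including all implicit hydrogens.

Walk through each heavy atom and fill implicit hydrogens from standard valence (C 4, N 3, O 2, S 2, halogen 1):
  atom 1: N, bond orders sum to 3 (valence 3) → 0 H
  atom 2: C, bond orders sum to 4 (valence 4) → 0 H
  atom 3: C, bond orders sum to 3 (valence 4) → 1 H
  atom 4: C, bond orders sum to 2 (valence 4) → 2 H
  atom 5: C, bond orders sum to 3 (valence 4) → 1 H
  atom 6: Cl (halogen, monovalent) → 0 H
  atom 7: C, bond orders sum to 3 (valence 4) → 1 H
  atom 8: C, bond orders sum to 1 (valence 4) → 3 H
  atom 9: C, bond orders sum to 1 (valence 4) → 3 H
  atom 10: C, bond orders sum to 2 (valence 4) → 2 H
  atom 11: C, bond orders sum to 2 (valence 4) → 2 H
  atom 12: C, bond orders sum to 2 (valence 4) → 2 H
  atom 13: C, bond orders sum to 3 (valence 4) → 1 H
  atom 14: C, bond orders sum to 4 (valence 4) → 0 H
  atom 15: N, bond orders sum to 3 (valence 3) → 0 H
  atom 16: C, bond orders sum to 2 (valence 4) → 2 H
  atom 17: C, bond orders sum to 1 (valence 4) → 3 H
Totals → C:14, H:23, Cl:1, N:2.
In Hill order: C14H23ClN2.

C14H23ClN2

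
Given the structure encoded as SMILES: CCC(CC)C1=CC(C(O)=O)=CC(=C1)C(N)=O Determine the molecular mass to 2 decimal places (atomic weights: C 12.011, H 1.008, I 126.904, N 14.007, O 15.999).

First, the molecular formula is C13H17NO3 (counting implicit H from valence).
  C: 13 × 12.011 = 156.143
  H: 17 × 1.008 = 17.136
  N: 1 × 14.007 = 14.007
  O: 3 × 15.999 = 47.997
Sum: 13×12.011 + 17×1.008 + 1×14.007 + 3×15.999 = 235.283 → 235.28 g/mol.

235.28 g/mol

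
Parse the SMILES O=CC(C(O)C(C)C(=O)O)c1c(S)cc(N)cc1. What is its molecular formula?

Walk through each heavy atom and fill implicit hydrogens from standard valence (C 4, N 3, O 2, S 2, halogen 1); for lowercase aromatic atoms, an aromatic c carries 1 H when it has two neighbours and 0 H with three, and aromatic n carries 0 H:
  atom 1: O, bond orders sum to 2 (valence 2) → 0 H
  atom 2: C, bond orders sum to 3 (valence 4) → 1 H
  atom 3: C, bond orders sum to 3 (valence 4) → 1 H
  atom 4: C, bond orders sum to 3 (valence 4) → 1 H
  atom 5: O, bond orders sum to 1 (valence 2) → 1 H
  atom 6: C, bond orders sum to 3 (valence 4) → 1 H
  atom 7: C, bond orders sum to 1 (valence 4) → 3 H
  atom 8: C, bond orders sum to 4 (valence 4) → 0 H
  atom 9: O, bond orders sum to 2 (valence 2) → 0 H
  atom 10: O, bond orders sum to 1 (valence 2) → 1 H
  atom 11: aromatic c, 3 neighbours → 0 H
  atom 12: aromatic c, 3 neighbours → 0 H
  atom 13: S, bond orders sum to 1 (valence 2) → 1 H
  atom 14: aromatic c, 2 neighbours → 1 H
  atom 15: aromatic c, 3 neighbours → 0 H
  atom 16: N, bond orders sum to 1 (valence 3) → 2 H
  atom 17: aromatic c, 2 neighbours → 1 H
  atom 18: aromatic c, 2 neighbours → 1 H
Totals → C:12, H:15, N:1, O:4, S:1.

C12H15NO4S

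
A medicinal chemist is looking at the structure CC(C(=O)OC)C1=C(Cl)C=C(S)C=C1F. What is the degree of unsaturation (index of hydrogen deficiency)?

Molecular formula: C10H10ClFO2S.
DoU = (2C + 2 + N − H − X) / 2, where X is the halogen count and O/S are ignored.
    = (2·10 + 2 + 0 − 10 − 2) / 2 = 10 / 2 = 5.

5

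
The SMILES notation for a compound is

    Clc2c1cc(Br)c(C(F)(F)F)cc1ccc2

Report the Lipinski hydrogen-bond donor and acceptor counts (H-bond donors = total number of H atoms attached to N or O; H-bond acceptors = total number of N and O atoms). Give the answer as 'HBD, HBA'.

0, 0

Donors: find every N or O and count the H atoms it carries.
  (no N or O atoms present)
Lipinski HBD = 0.
Acceptors: N atoms = 0, O atoms = 0 → HBA = 0.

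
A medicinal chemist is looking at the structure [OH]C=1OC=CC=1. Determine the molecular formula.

C4H4O2

Walk through each heavy atom and fill implicit hydrogens from standard valence (C 4, N 3, O 2, S 2, halogen 1):
  atom 1: O with explicit H count 1
  atom 2: C, bond orders sum to 4 (valence 4) → 0 H
  atom 3: O, bond orders sum to 2 (valence 2) → 0 H
  atom 4: C, bond orders sum to 3 (valence 4) → 1 H
  atom 5: C, bond orders sum to 3 (valence 4) → 1 H
  atom 6: C, bond orders sum to 3 (valence 4) → 1 H
Totals → C:4, H:4, O:2.
In Hill order: C4H4O2.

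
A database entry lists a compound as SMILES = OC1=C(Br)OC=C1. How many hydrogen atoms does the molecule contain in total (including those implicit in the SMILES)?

Walk through each heavy atom and fill implicit hydrogens from standard valence (C 4, N 3, O 2, S 2, halogen 1):
  atom 1: O, bond orders sum to 1 (valence 2) → 1 H
  atom 2: C, bond orders sum to 4 (valence 4) → 0 H
  atom 3: C, bond orders sum to 4 (valence 4) → 0 H
  atom 4: Br (halogen, monovalent) → 0 H
  atom 5: O, bond orders sum to 2 (valence 2) → 0 H
  atom 6: C, bond orders sum to 3 (valence 4) → 1 H
  atom 7: C, bond orders sum to 3 (valence 4) → 1 H
Total hydrogens: 3.

3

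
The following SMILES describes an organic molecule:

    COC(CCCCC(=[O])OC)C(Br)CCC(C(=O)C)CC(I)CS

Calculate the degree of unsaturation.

2

Degree of unsaturation = (number of rings) + (number of π bonds).
Ring closures in the SMILES: 0.
π bonds: 2 double bonds (each 1 DoU) → 2 DoU from unsaturation.
Total DoU = 0 + 2 = 2.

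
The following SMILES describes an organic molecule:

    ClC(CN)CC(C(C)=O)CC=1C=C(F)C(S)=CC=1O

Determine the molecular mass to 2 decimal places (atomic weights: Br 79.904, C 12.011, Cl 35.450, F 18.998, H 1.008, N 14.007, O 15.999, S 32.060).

305.79 g/mol

First, the molecular formula is C13H17ClFNO2S (counting implicit H from valence).
  C: 13 × 12.011 = 156.143
  Cl: 1 × 35.450 = 35.450
  F: 1 × 18.998 = 18.998
  H: 17 × 1.008 = 17.136
  N: 1 × 14.007 = 14.007
  O: 2 × 15.999 = 31.998
  S: 1 × 32.060 = 32.060
Sum: 13×12.011 + 1×35.450 + 1×18.998 + 17×1.008 + 1×14.007 + 2×15.999 + 1×32.060 = 305.792 → 305.79 g/mol.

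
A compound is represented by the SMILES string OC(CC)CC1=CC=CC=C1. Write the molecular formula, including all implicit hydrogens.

C10H14O

Walk through each heavy atom and fill implicit hydrogens from standard valence (C 4, N 3, O 2, S 2, halogen 1):
  atom 1: O, bond orders sum to 1 (valence 2) → 1 H
  atom 2: C, bond orders sum to 3 (valence 4) → 1 H
  atom 3: C, bond orders sum to 2 (valence 4) → 2 H
  atom 4: C, bond orders sum to 1 (valence 4) → 3 H
  atom 5: C, bond orders sum to 2 (valence 4) → 2 H
  atom 6: C, bond orders sum to 4 (valence 4) → 0 H
  atom 7: C, bond orders sum to 3 (valence 4) → 1 H
  atom 8: C, bond orders sum to 3 (valence 4) → 1 H
  atom 9: C, bond orders sum to 3 (valence 4) → 1 H
  atom 10: C, bond orders sum to 3 (valence 4) → 1 H
  atom 11: C, bond orders sum to 3 (valence 4) → 1 H
Totals → C:10, H:14, O:1.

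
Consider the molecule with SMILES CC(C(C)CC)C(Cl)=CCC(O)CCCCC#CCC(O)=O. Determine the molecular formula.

C18H29ClO3

Walk through each heavy atom and fill implicit hydrogens from standard valence (C 4, N 3, O 2, S 2, halogen 1):
  atom 1: C, bond orders sum to 1 (valence 4) → 3 H
  atom 2: C, bond orders sum to 3 (valence 4) → 1 H
  atom 3: C, bond orders sum to 3 (valence 4) → 1 H
  atom 4: C, bond orders sum to 1 (valence 4) → 3 H
  atom 5: C, bond orders sum to 2 (valence 4) → 2 H
  atom 6: C, bond orders sum to 1 (valence 4) → 3 H
  atom 7: C, bond orders sum to 4 (valence 4) → 0 H
  atom 8: Cl (halogen, monovalent) → 0 H
  atom 9: C, bond orders sum to 3 (valence 4) → 1 H
  atom 10: C, bond orders sum to 2 (valence 4) → 2 H
  atom 11: C, bond orders sum to 3 (valence 4) → 1 H
  atom 12: O, bond orders sum to 1 (valence 2) → 1 H
  atom 13: C, bond orders sum to 2 (valence 4) → 2 H
  atom 14: C, bond orders sum to 2 (valence 4) → 2 H
  atom 15: C, bond orders sum to 2 (valence 4) → 2 H
  atom 16: C, bond orders sum to 2 (valence 4) → 2 H
  atom 17: C, bond orders sum to 4 (valence 4) → 0 H
  atom 18: C, bond orders sum to 4 (valence 4) → 0 H
  atom 19: C, bond orders sum to 2 (valence 4) → 2 H
  atom 20: C, bond orders sum to 4 (valence 4) → 0 H
  atom 21: O, bond orders sum to 1 (valence 2) → 1 H
  atom 22: O, bond orders sum to 2 (valence 2) → 0 H
Totals → C:18, H:29, Cl:1, O:3.
In Hill order: C18H29ClO3.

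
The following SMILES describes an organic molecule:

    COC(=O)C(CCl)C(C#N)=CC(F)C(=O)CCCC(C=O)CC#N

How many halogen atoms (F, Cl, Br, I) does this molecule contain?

Halogen atoms appear at heavy-atom positions 7, 13 (1×Cl, 1×F).
Other groups present: 1 aldehyde, 1 alkene, 1 ester, 1 ketone, 2 nitrile.
Halogen count: 2.

2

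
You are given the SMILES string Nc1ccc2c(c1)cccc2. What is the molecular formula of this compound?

Walk through each heavy atom and fill implicit hydrogens from standard valence (C 4, N 3, O 2, S 2, halogen 1); for lowercase aromatic atoms, an aromatic c carries 1 H when it has two neighbours and 0 H with three, and aromatic n carries 0 H:
  atom 1: N, bond orders sum to 1 (valence 3) → 2 H
  atom 2: aromatic c, 3 neighbours → 0 H
  atom 3: aromatic c, 2 neighbours → 1 H
  atom 4: aromatic c, 2 neighbours → 1 H
  atom 5: aromatic c, 3 neighbours → 0 H
  atom 6: aromatic c, 3 neighbours → 0 H
  atom 7: aromatic c, 2 neighbours → 1 H
  atom 8: aromatic c, 2 neighbours → 1 H
  atom 9: aromatic c, 2 neighbours → 1 H
  atom 10: aromatic c, 2 neighbours → 1 H
  atom 11: aromatic c, 2 neighbours → 1 H
Totals → C:10, H:9, N:1.
In Hill order: C10H9N.

C10H9N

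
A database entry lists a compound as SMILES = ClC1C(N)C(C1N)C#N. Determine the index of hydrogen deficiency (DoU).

Molecular formula: C5H8ClN3.
DoU = (2C + 2 + N − H − X) / 2, where X is the halogen count and O/S are ignored.
    = (2·5 + 2 + 3 − 8 − 1) / 2 = 6 / 2 = 3.

3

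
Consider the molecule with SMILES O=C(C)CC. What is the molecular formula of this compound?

Walk through each heavy atom and fill implicit hydrogens from standard valence (C 4, N 3, O 2, S 2, halogen 1):
  atom 1: O, bond orders sum to 2 (valence 2) → 0 H
  atom 2: C, bond orders sum to 4 (valence 4) → 0 H
  atom 3: C, bond orders sum to 1 (valence 4) → 3 H
  atom 4: C, bond orders sum to 2 (valence 4) → 2 H
  atom 5: C, bond orders sum to 1 (valence 4) → 3 H
Totals → C:4, H:8, O:1.
In Hill order: C4H8O.

C4H8O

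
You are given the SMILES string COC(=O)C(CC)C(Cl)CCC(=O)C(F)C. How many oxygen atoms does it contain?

3

Scan the SMILES for O atoms (remember two-letter symbols like Cl and Br are single atoms).
Oxygen count: 3.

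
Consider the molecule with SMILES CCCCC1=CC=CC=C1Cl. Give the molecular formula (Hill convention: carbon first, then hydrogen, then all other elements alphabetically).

C10H13Cl

Walk through each heavy atom and fill implicit hydrogens from standard valence (C 4, N 3, O 2, S 2, halogen 1):
  atom 1: C, bond orders sum to 1 (valence 4) → 3 H
  atom 2: C, bond orders sum to 2 (valence 4) → 2 H
  atom 3: C, bond orders sum to 2 (valence 4) → 2 H
  atom 4: C, bond orders sum to 2 (valence 4) → 2 H
  atom 5: C, bond orders sum to 4 (valence 4) → 0 H
  atom 6: C, bond orders sum to 3 (valence 4) → 1 H
  atom 7: C, bond orders sum to 3 (valence 4) → 1 H
  atom 8: C, bond orders sum to 3 (valence 4) → 1 H
  atom 9: C, bond orders sum to 3 (valence 4) → 1 H
  atom 10: C, bond orders sum to 4 (valence 4) → 0 H
  atom 11: Cl (halogen, monovalent) → 0 H
Totals → C:10, H:13, Cl:1.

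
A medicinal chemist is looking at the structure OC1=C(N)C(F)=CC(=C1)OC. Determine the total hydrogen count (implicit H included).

8

Walk through each heavy atom and fill implicit hydrogens from standard valence (C 4, N 3, O 2, S 2, halogen 1):
  atom 1: O, bond orders sum to 1 (valence 2) → 1 H
  atom 2: C, bond orders sum to 4 (valence 4) → 0 H
  atom 3: C, bond orders sum to 4 (valence 4) → 0 H
  atom 4: N, bond orders sum to 1 (valence 3) → 2 H
  atom 5: C, bond orders sum to 4 (valence 4) → 0 H
  atom 6: F (halogen, monovalent) → 0 H
  atom 7: C, bond orders sum to 3 (valence 4) → 1 H
  atom 8: C, bond orders sum to 4 (valence 4) → 0 H
  atom 9: C, bond orders sum to 3 (valence 4) → 1 H
  atom 10: O, bond orders sum to 2 (valence 2) → 0 H
  atom 11: C, bond orders sum to 1 (valence 4) → 3 H
Total hydrogens: 8.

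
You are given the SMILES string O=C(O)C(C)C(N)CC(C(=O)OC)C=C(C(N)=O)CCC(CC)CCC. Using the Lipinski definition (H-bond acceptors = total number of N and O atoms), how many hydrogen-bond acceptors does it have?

7

N atoms: 2; O atoms: 5.
Lipinski HBA = 2 + 5 = 7.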